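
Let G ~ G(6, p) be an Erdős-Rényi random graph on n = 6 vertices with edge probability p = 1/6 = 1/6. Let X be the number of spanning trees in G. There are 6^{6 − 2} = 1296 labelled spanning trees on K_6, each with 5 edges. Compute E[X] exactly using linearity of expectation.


K_6 has 6^{6 − 2} = 1296 labelled spanning trees.
For each such spanning tree H, let X_H = 1 if all 5 edges of H are present in G. Then P[X_H = 1] = p^{5} = (1/6)^{5} = 1/7776.
By linearity of expectation: E[X] = Σ_H E[X_H] = 1296 · p^{5} = 1296 · 1/7776 = 1/6.
Numerically: E[X] ≈ 0.1667.

E[X] = 1296 · (1/6)^{5} = 1/6 ≈ 0.1667.


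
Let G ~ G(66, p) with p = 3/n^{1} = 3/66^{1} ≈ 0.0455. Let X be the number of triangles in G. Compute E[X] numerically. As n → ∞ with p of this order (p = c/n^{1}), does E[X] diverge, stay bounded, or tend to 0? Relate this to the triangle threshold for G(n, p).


Number of potential triangles: C(66, 3) = 45760.
Each occurs with probability p³ ≈ (0.0455)³ ≈ 9.39144e-05.
By linearity: E[X] = C(66, 3)·p³ ≈ 45760 · 9.39144e-05 ≈ 4.298.
Here α = 1, so p = 3/n is exactly at the triangle threshold p ~ 1/n. Asymptotically E[X] → c³/6 = 3³/6 = 9/2 ≈ 4.500, a bounded constant. In this regime the triangle count is asymptotically Poisson(c³/6).

E[X] ≈ 4.298; in regime p = Θ(1/n^{1}) E[X] stays bounded (at the triangle threshold p ~ 1/n).


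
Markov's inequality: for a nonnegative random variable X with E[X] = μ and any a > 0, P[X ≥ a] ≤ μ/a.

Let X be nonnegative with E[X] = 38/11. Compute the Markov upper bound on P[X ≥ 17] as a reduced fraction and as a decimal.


μ = E[X] = 38/11, a = 17.
Markov: P[X ≥ 17] ≤ μ/a = (38/11)/17 = 38/187.
Numerically: ≈ 0.20321.
(Since a = 17 > μ = 3.45455, the bound 38/187 is < 1 and informative.)

P[X ≥ 17] ≤ 38/187 ≈ 0.20321.


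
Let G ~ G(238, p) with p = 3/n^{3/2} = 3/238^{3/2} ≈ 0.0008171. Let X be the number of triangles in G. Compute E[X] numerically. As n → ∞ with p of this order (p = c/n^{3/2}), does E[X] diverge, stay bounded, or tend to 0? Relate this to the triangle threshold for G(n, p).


Number of potential triangles: C(238, 3) = 2218636.
Each occurs with probability p³ ≈ (0.0008171)³ ≈ 5.454657e-10.
By linearity: E[X] = C(238, 3)·p³ ≈ 2218636 · 5.454657e-10 ≈ 0.0012.
Since α = 3/2 > 1, p = c/n^{3/2} = o(1/n) is below the triangle threshold p ~ 1/n. Asymptotically E[X] ~ (c³/6)·n^{3(1−α)} = (3³/6)·n^{-1.5} → 0, so by Markov's inequality G has no triangles w.h.p.

E[X] ≈ 0.0012; in regime p = Θ(1/n^{3/2}) E[X] tends to 0 (below the triangle threshold p ~ 1/n).


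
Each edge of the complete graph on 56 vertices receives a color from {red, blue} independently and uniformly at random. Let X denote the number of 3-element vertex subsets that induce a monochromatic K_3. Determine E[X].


Let X = Σ_S X_S over the C(56, 3) = 27720 subsets S of size 3, where X_S = 1 if the K_3 on S is monochromatic.
For a fixed S, the K_3 on S has C(3, 2) = 3 edges. P[all 3 edges red] = (1/2)^3, and likewise for blue, so P[monochromatic] = 2·(1/2)^3 = 2^{1 − 3} = 1/4.
By linearity: E[X] = C(56, 3) · 2^{1 − 3} = 27720 · 1/4 = 6930.
Numerically: E[X] ≈ 6930.000000.

E[X] = C(56,3)·2^(1−C(3,2)) = 6930 ≈ 6930.000000.


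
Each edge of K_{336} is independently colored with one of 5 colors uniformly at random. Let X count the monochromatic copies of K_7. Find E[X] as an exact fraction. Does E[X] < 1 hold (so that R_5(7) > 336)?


E[X] = C(336, 7) · 5^{1 − 21} = 90079147136880 · 5^{−20} = 90079147136880/95367431640625.
As a reduced fraction: E[X] = 18015829427376/19073486328125 ≈ 0.9445483.
Is E[X] < 1? YES.
Since E[X] < 1, there exists a 5-coloring of K_{336} with no monochromatic K_7; hence R_5(7) > 336.

E[X] = 18015829427376/19073486328125 ≈ 0.9445483; E[X] < 1, so R_5(7) > 336.


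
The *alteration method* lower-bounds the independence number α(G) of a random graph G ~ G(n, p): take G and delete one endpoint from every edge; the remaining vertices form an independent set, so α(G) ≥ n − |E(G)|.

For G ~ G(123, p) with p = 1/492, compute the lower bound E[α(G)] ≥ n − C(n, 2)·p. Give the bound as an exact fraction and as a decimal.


E[|E(G)|] = C(123, 2)·p = 7503 · (1/492) = 61/4.
E[α(G)] ≥ n − E[|E(G)|] = 123 − 61/4 = 431/4.
Numerically: ≈ 107.750000.
(This is only a lower bound; the true E[α(G)] may be larger.)

E[α(G)] ≥ 431/4 ≈ 107.750000.


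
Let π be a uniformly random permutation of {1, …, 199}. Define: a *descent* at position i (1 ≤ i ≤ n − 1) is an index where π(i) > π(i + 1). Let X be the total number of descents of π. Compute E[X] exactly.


Write X = Σ X_I over i = 1, …, 198, with X_I the indicator of one descent.
There are 198 indicators.
For each fixed i, the pair (π(i), π(i+1)) is a uniformly random ordered pair of distinct values from {1, …, 199}; by symmetry P[π(i) > π(i+1)] = 1/2.
By linearity: E[X] = 198 · (1/2) = (199 − 1) · (1/2) = 99 ≈ 99.00000.

E[X] = 99 = 99.00000.


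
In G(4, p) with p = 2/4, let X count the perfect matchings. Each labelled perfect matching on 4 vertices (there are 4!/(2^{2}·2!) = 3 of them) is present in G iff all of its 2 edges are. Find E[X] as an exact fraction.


K_4 has 4!/(2^{2}·2!) = 3 labelled perfect matchings.
For each such perfect matching H, let X_H = 1 if all 2 edges of H are present in G. Then P[X_H = 1] = p^{2} = (1/2)^{2} = 1/4.
By linearity: E[X] = Σ_H E[X_H] = 3 · p^{2} = 3 · 1/4 = 3/4.
Numerically: E[X] ≈ 0.75.

E[X] = 3 · (1/2)^{2} = 3/4 ≈ 0.75.


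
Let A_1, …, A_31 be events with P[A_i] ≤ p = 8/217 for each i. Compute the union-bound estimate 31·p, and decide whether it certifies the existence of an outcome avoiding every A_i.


Union bound: P[∪_{i=1}^{31} A_i] ≤ Σ_i P[A_i] ≤ 31·p = 31·(8/217) = 8/7.
Numerically: 8/7 ≈ 1.1428571.
Is 8/7 < 1? NO.
Since the bound 8/7 is ≥ 1, the union bound is uninformative here; it does NOT by itself certify existence.

31·p = 8/7 ≈ 1.1428571; existence NOT certified by the union bound.


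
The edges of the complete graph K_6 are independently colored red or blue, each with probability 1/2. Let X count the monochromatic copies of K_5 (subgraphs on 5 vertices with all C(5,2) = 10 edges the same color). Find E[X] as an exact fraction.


Let X = Σ_S X_S over the C(6, 5) = 6 subsets S of size 5, where X_S = 1 if the K_5 on S is monochromatic.
For a fixed S, the K_5 on S has C(5, 2) = 10 edges. P[all 10 edges red] = (1/2)^10, and likewise for blue, so P[monochromatic] = 2·(1/2)^10 = 2^{1 − 10} = 1/512.
By linearity of expectation: E[X] = C(6, 5) · 2^{1 − 10} = 6 · 1/512 = 3/256.
Numerically: E[X] ≈ 0.011719.

E[X] = C(6,5)·2^(1−C(5,2)) = 3/256 ≈ 0.011719.


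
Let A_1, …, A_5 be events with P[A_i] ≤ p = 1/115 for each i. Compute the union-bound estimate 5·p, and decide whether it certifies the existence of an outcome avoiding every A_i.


Union bound: P[∪_{i=1}^{5} A_i] ≤ Σ_i P[A_i] ≤ 5·p = 5·(1/115) = 1/23.
Numerically: 1/23 ≈ 0.04348.
Is 1/23 < 1? YES.
Since P[∪ A_i] ≤ 1/23 < 1, the complement has P[∩ A_i^c] ≥ 1 − 1/23 = 22/23 > 0, so some outcome avoids every A_i.

5·p = 1/23 ≈ 0.04348; existence CERTIFIED by the union bound.


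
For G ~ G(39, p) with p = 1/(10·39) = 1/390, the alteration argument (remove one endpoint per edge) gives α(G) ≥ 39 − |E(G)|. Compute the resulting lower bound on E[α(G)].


E[|E(G)|] = C(39, 2)·p = 741 · (1/390) = 19/10.
E[α(G)] ≥ n − E[|E(G)|] = 39 − 19/10 = 371/10.
Numerically: ≈ 37.100000.
(This is only a lower bound; the true E[α(G)] may be larger.)

E[α(G)] ≥ 371/10 ≈ 37.100000.


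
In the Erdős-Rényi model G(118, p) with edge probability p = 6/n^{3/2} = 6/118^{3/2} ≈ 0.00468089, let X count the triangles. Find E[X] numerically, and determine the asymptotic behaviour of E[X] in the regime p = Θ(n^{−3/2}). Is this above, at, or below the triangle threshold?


Number of potential triangles: C(118, 3) = 266916.
Each occurs with probability p³ ≈ (0.00468089)³ ≈ 1.02561584e-07.
By linearity: E[X] = C(118, 3)·p³ ≈ 266916 · 1.02561584e-07 ≈ 0.027375.
Since α = 3/2 > 1, p = c/n^{3/2} = o(1/n) is below the triangle threshold p ~ 1/n. Asymptotically E[X] ~ (c³/6)·n^{3(1−α)} = (6³/6)·n^{-1.5} → 0, so by Markov's inequality G has no triangles w.h.p.

E[X] ≈ 0.027375; in regime p = Θ(1/n^{3/2}) E[X] tends to 0 (below the triangle threshold p ~ 1/n).


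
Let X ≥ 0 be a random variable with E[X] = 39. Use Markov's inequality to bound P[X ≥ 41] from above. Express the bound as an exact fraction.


μ = E[X] = 39, a = 41.
Markov: P[X ≥ 41] ≤ μ/a = (39)/41 = 39/41.
Numerically: ≈ 0.95122.
(Since a = 41 > μ = 39.00000, the bound 39/41 is < 1 and informative.)

P[X ≥ 41] ≤ 39/41 ≈ 0.95122.


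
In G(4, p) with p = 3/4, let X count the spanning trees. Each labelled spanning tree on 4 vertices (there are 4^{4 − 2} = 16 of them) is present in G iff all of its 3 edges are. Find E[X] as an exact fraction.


K_4 has 4^{4 − 2} = 16 labelled spanning trees.
For each such spanning tree H, let X_H = 1 if all 3 edges of H are present in G. Then P[X_H = 1] = p^{3} = (3/4)^{3} = 27/64.
Summing the indicators: E[X] = Σ_H E[X_H] = 16 · p^{3} = 16 · 27/64 = 27/4.
Numerically: E[X] ≈ 6.75.

E[X] = 16 · (3/4)^{3} = 27/4 ≈ 6.75.


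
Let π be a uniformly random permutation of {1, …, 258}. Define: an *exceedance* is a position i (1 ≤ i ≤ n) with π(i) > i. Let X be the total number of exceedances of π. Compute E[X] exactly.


Write X = Σ_{i=1}^{258} X_i, where X_i = 1_{π(i) > i}.
For each fixed i, π(i) is uniform over {1, …, 258} (marginal of a uniform permutation), so P[π(i) > i] = (n − i)/n. Summing: Σ_{i=1}^{258} (n − i)/n = (0 + 1 + … + 257)/258 = 258(258 − 1)/(2·258) = (258 − 1)/2.
Hence E[X] = Σ_{i=1}^{258} (258 − i)/258 = 257/2 ≈ 128.5000.

E[X] = 257/2 = 128.5000.


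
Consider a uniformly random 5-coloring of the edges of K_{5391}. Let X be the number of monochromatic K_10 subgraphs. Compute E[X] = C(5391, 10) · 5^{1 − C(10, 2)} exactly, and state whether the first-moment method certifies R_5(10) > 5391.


E[X] = C(5391, 10) · 5^{1 − 45} = 5666344714787188828795213697883 · 5^{−44} = 5666344714787188828795213697883/5684341886080801486968994140625.
As a reduced fraction: E[X] = 5666344714787188828795213697883/5684341886080801486968994140625 ≈ 0.9968339.
Is E[X] < 1? YES.
Since E[X] < 1, there exists a 5-coloring of K_{5391} with no monochromatic K_10; hence R_5(10) > 5391.

E[X] = 5666344714787188828795213697883/5684341886080801486968994140625 ≈ 0.9968339; E[X] < 1, so R_5(10) > 5391.


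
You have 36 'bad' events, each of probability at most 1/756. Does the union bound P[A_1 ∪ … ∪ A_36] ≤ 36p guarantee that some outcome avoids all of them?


Union bound: P[∪_{i=1}^{36} A_i] ≤ Σ_i P[A_i] ≤ 36·p = 36·(1/756) = 1/21.
Numerically: 1/21 ≈ 0.0476190.
Is 1/21 < 1? YES.
Since P[∪ A_i] ≤ 1/21 < 1, the complement has P[∩ A_i^c] ≥ 1 − 1/21 = 20/21 > 0, so some outcome avoids every A_i.

36·p = 1/21 ≈ 0.0476190; existence CERTIFIED by the union bound.


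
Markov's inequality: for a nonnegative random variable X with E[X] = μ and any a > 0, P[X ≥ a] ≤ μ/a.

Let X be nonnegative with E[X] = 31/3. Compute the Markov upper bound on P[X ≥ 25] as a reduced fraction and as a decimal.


μ = E[X] = 31/3, a = 25.
Markov: P[X ≥ 25] ≤ μ/a = (31/3)/25 = 31/75.
Numerically: ≈ 0.413.
(Since a = 25 > μ = 10.333, the bound 31/75 is < 1 and informative.)

P[X ≥ 25] ≤ 31/75 ≈ 0.413.


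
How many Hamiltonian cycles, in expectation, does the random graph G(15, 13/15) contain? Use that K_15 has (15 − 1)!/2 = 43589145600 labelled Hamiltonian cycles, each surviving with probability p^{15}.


K_15 has (15 − 1)!/2 = 43589145600 labelled Hamiltonian cycles.
For each such Hamiltonian cycle H, let X_H = 1 if all 15 edges of H are present in G. Then P[X_H = 1] = p^{15} = (13/15)^{15} = 51185893014090757/437893890380859375.
By linearity of expectation: E[X] = Σ_H E[X_H] = 43589145600 · p^{15} = 43589145600 · 51185893014090757/437893890380859375 = 367267381606127548722176/72081298828125.
Numerically: E[X] ≈ 5.095e+09.

E[X] = 43589145600 · (13/15)^{15} = 367267381606127548722176/72081298828125 ≈ 5.095e+09.


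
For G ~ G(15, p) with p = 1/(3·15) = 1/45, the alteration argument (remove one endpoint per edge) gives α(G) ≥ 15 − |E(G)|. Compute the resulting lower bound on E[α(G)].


E[|E(G)|] = C(15, 2)·p = 105 · (1/45) = 7/3.
E[α(G)] ≥ n − E[|E(G)|] = 15 − 7/3 = 38/3.
Numerically: ≈ 12.667.
(This is only a lower bound; the true E[α(G)] may be larger.)

E[α(G)] ≥ 38/3 ≈ 12.667.


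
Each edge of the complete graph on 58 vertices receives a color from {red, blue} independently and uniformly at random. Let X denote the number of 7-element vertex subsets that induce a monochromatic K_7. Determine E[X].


Let X = Σ_S X_S over the C(58, 7) = 300674088 subsets S of size 7, where X_S = 1 if the K_7 on S is monochromatic.
For a fixed S, the K_7 on S has C(7, 2) = 21 edges. P[all 21 edges red] = (1/2)^21, and likewise for blue, so P[monochromatic] = 2·(1/2)^21 = 2^{1 − 21} = 1/1048576.
By linearity of expectation: E[X] = C(58, 7) · 2^{1 − 21} = 300674088 · 1/1048576 = 37584261/131072.
Numerically: E[X] ≈ 286.745155.

E[X] = C(58,7)·2^(1−C(7,2)) = 37584261/131072 ≈ 286.745155.


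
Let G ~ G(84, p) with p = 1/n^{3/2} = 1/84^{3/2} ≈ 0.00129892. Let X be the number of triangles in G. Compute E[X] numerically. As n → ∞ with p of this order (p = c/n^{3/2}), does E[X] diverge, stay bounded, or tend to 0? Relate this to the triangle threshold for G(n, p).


Number of potential triangles: C(84, 3) = 95284.
Each occurs with probability p³ ≈ (0.00129892)³ ≈ 2.19150877e-09.
By linearity: E[X] = C(84, 3)·p³ ≈ 95284 · 2.19150877e-09 ≈ 0.000209.
Since α = 3/2 > 1, p = c/n^{3/2} = o(1/n) is below the triangle threshold p ~ 1/n. Asymptotically E[X] ~ (c³/6)·n^{3(1−α)} = (1³/6)·n^{-1.5} → 0, so by Markov's inequality G has no triangles w.h.p.

E[X] ≈ 0.000209; in regime p = Θ(1/n^{3/2}) E[X] tends to 0 (below the triangle threshold p ~ 1/n).


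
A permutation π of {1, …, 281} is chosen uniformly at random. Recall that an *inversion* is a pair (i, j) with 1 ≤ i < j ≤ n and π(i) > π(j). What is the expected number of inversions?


Write X = Σ X_I over the C(281, 2) = 39340 pairs i < j, with X_I the indicator of one inversion.
There are 39340 indicators.
For each fixed pair i < j, the values π(i) and π(j) are two distinct elements of {1, …, 281} in uniformly random order; by symmetry P[π(i) > π(j)] = 1/2.
By linearity: E[X] = 39340 · (1/2) = C(281, 2) · (1/2) = 39340/2 = 19670 ≈ 19670.000000.

E[X] = 19670 = 19670.000000.


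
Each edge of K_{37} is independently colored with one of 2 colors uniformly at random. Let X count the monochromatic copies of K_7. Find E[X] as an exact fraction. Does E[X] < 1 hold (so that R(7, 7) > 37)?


E[X] = C(37, 7) · 2^{1 − 21} = 10295472 · 2^{−20} = 10295472/1048576.
As a reduced fraction: E[X] = 643467/65536 ≈ 9.819.
Is E[X] < 1? NO.
Since E[X] ≥ 1, the first-moment bound is inconclusive at n = 37; it does NOT by itself certify R(7, 7) > 37.

E[X] = 643467/65536 ≈ 9.819; E[X] ≥ 1; first-moment method inconclusive here.


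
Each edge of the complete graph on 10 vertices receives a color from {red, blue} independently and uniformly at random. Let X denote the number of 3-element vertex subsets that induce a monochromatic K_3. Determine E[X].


Let X = Σ_S X_S over the C(10, 3) = 120 subsets S of size 3, where X_S = 1 if the K_3 on S is monochromatic.
For a fixed S, the K_3 on S has C(3, 2) = 3 edges. P[all 3 edges red] = (1/2)^3, and likewise for blue, so P[monochromatic] = 2·(1/2)^3 = 2^{1 − 3} = 1/4.
By linearity of expectation: E[X] = C(10, 3) · 2^{1 − 3} = 120 · 1/4 = 30.
Numerically: E[X] ≈ 30.000.

E[X] = C(10,3)·2^(1−C(3,2)) = 30 ≈ 30.000.


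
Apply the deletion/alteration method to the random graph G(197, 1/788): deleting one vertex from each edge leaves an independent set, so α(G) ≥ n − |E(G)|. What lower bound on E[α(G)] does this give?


E[|E(G)|] = C(197, 2)·p = 19306 · (1/788) = 49/2.
E[α(G)] ≥ n − E[|E(G)|] = 197 − 49/2 = 345/2.
Numerically: ≈ 172.5000.
(This is only a lower bound; the true E[α(G)] may be larger.)

E[α(G)] ≥ 345/2 ≈ 172.5000.


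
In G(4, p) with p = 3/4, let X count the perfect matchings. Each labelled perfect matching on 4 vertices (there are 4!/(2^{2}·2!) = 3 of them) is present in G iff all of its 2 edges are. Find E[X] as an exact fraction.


K_4 has 4!/(2^{2}·2!) = 3 labelled perfect matchings.
For each such perfect matching H, let X_H = 1 if all 2 edges of H are present in G. Then P[X_H = 1] = p^{2} = (3/4)^{2} = 9/16.
By linearity: E[X] = Σ_H E[X_H] = 3 · p^{2} = 3 · 9/16 = 27/16.
Numerically: E[X] ≈ 1.688.

E[X] = 3 · (3/4)^{2} = 27/16 ≈ 1.688.


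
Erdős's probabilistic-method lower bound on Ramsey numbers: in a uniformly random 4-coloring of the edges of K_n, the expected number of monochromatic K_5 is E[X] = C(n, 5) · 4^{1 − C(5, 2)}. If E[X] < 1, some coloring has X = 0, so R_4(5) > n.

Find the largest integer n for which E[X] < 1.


We need C(n, 5) · 4^{1 − 10} < 1, i.e. C(n, 5) < 4^{10 − 1} = 262144.
Check values of n near the boundary:
  n = 31: C(31, 5) = 169911; 169911 < 262144? YES
  n = 32: C(32, 5) = 201376; 201376 < 262144? YES
  n = 33: C(33, 5) = 237336; 237336 < 262144? YES
  n = 34: C(34, 5) = 278256; 278256 < 262144? NO
  n = 35: C(35, 5) = 324632; 324632 < 262144? NO
The largest n with C(n, 5) < 262144 is n = 33 (where E[X] = 29667/32768 ≈ 0.905365). Hence R_4(5) > 33, i.e. R_4(5) ≥ 34.

Largest n = 33; hence R_4(5) > 33.


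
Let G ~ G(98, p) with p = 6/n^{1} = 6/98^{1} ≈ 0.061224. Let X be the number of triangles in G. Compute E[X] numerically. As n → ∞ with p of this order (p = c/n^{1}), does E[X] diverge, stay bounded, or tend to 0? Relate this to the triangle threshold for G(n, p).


Number of potential triangles: C(98, 3) = 152096.
Each occurs with probability p³ ≈ (0.061224)³ ≈ 2.2949621e-04.
By linearity: E[X] = C(98, 3)·p³ ≈ 152096 · 2.2949621e-04 ≈ 34.90546.
Here α = 1, so p = 6/n is exactly at the triangle threshold p ~ 1/n. Asymptotically E[X] → c³/6 = 6³/6 = 36 ≈ 36.00000, a bounded constant. In this regime the triangle count is asymptotically Poisson(c³/6).

E[X] ≈ 34.90546; in regime p = Θ(1/n^{1}) E[X] stays bounded (at the triangle threshold p ~ 1/n).


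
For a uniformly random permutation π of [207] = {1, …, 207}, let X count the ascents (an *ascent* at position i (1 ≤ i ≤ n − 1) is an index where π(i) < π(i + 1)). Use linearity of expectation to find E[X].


Write X = Σ X_I over i = 1, …, 206, with X_I the indicator of one ascent.
There are 206 indicators.
For each fixed i, the pair (π(i), π(i+1)) is a uniformly random ordered pair of distinct values from {1, …, 207}; by symmetry P[π(i) < π(i+1)] = 1/2.
By linearity: E[X] = 206 · (1/2) = (207 − 1) · (1/2) = 103 ≈ 103.00000.

E[X] = 103 = 103.00000.


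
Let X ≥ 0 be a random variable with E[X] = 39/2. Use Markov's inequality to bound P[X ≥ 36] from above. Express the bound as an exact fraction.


μ = E[X] = 39/2, a = 36.
Markov: P[X ≥ 36] ≤ μ/a = (39/2)/36 = 13/24.
Numerically: ≈ 0.542.
(Since a = 36 > μ = 19.500, the bound 13/24 is < 1 and informative.)

P[X ≥ 36] ≤ 13/24 ≈ 0.542.


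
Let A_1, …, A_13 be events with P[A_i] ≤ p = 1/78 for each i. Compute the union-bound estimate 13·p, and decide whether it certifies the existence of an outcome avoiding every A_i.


Union bound: P[∪_{i=1}^{13} A_i] ≤ Σ_i P[A_i] ≤ 13·p = 13·(1/78) = 1/6.
Numerically: 1/6 ≈ 0.166667.
Is 1/6 < 1? YES.
Since P[∪ A_i] ≤ 1/6 < 1, the complement has P[∩ A_i^c] ≥ 1 − 1/6 = 5/6 > 0, so some outcome avoids every A_i.

13·p = 1/6 ≈ 0.166667; existence CERTIFIED by the union bound.


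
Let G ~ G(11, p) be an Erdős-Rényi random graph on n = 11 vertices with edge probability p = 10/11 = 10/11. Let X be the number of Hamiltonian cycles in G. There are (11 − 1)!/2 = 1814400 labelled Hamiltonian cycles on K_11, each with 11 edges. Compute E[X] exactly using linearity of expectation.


K_11 has (11 − 1)!/2 = 1814400 labelled Hamiltonian cycles.
For each such Hamiltonian cycle H, let X_H = 1 if all 11 edges of H are present in G. Then P[X_H = 1] = p^{11} = (10/11)^{11} = 100000000000/285311670611.
By linearity: E[X] = Σ_H E[X_H] = 1814400 · p^{11} = 1814400 · 100000000000/285311670611 = 181440000000000000/285311670611.
Numerically: E[X] ≈ 6.3594e+05.

E[X] = 1814400 · (10/11)^{11} = 181440000000000000/285311670611 ≈ 6.3594e+05.


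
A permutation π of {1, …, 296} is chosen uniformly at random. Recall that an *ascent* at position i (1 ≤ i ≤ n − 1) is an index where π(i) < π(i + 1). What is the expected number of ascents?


Write X = Σ X_I over i = 1, …, 295, with X_I the indicator of one ascent.
There are 295 indicators.
For each fixed i, the pair (π(i), π(i+1)) is a uniformly random ordered pair of distinct values from {1, …, 296}; by symmetry P[π(i) < π(i+1)] = 1/2.
By linearity: E[X] = 295 · (1/2) = (296 − 1) · (1/2) = 295/2 ≈ 147.50000.

E[X] = 295/2 = 147.50000.


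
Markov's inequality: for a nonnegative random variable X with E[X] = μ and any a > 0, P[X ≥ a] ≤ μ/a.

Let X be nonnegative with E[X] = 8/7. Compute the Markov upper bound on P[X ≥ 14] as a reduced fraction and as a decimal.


μ = E[X] = 8/7, a = 14.
Markov: P[X ≥ 14] ≤ μ/a = (8/7)/14 = 4/49.
Numerically: ≈ 0.0816.
(Since a = 14 > μ = 1.1429, the bound 4/49 is < 1 and informative.)

P[X ≥ 14] ≤ 4/49 ≈ 0.0816.


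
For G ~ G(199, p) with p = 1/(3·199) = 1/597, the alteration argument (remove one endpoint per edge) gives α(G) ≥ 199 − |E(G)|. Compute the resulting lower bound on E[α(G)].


E[|E(G)|] = C(199, 2)·p = 19701 · (1/597) = 33.
E[α(G)] ≥ n − E[|E(G)|] = 199 − 33 = 166.
Numerically: ≈ 166.000.
(This is only a lower bound; the true E[α(G)] may be larger.)

E[α(G)] ≥ 166 ≈ 166.000.


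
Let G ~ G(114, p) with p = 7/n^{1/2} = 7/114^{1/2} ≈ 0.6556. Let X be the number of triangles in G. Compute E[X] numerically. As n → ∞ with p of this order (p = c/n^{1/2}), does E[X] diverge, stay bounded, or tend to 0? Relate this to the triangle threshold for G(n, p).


Number of potential triangles: C(114, 3) = 240464.
Each occurs with probability p³ ≈ (0.6556)³ ≈ 2.817973e-01.
By linearity: E[X] = C(114, 3)·p³ ≈ 240464 · 2.817973e-01 ≈ 67762.1083.
Since α = 1/2 < 1, p = c/n^{1/2} ≫ 1/n is above the triangle threshold p ~ 1/n. Asymptotically E[X] ~ (c³/6)·n^{3(1−α)} = (7³/6)·n^{1.5} → ∞; triangles are abundant w.h.p.

E[X] ≈ 67762.1083; in regime p = Θ(1/n^{1/2}) E[X] diverges (above the triangle threshold p ~ 1/n).


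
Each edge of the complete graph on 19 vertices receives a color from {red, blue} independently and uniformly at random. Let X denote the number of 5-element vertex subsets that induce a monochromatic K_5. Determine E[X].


Let X = Σ_S X_S over the C(19, 5) = 11628 subsets S of size 5, where X_S = 1 if the K_5 on S is monochromatic.
For a fixed S, the K_5 on S has C(5, 2) = 10 edges. P[all 10 edges red] = (1/2)^10, and likewise for blue, so P[monochromatic] = 2·(1/2)^10 = 2^{1 − 10} = 1/512.
Summing: E[X] = C(19, 5) · 2^{1 − 10} = 11628 · 1/512 = 2907/128.
Numerically: E[X] ≈ 22.7109.

E[X] = C(19,5)·2^(1−C(5,2)) = 2907/128 ≈ 22.7109.


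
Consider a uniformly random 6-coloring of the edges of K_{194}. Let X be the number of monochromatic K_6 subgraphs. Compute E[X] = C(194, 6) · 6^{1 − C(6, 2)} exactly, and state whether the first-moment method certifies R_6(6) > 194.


E[X] = C(194, 6) · 6^{1 − 15} = 68482017072 · 6^{−14} = 68482017072/78364164096.
As a reduced fraction: E[X] = 475569563/544195584 ≈ 0.874.
Is E[X] < 1? YES.
Since E[X] < 1, there exists a 6-coloring of K_{194} with no monochromatic K_6; hence R_6(6) > 194.

E[X] = 475569563/544195584 ≈ 0.874; E[X] < 1, so R_6(6) > 194.


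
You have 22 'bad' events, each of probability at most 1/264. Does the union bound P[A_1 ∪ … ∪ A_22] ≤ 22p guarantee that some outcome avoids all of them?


Union bound: P[∪_{i=1}^{22} A_i] ≤ Σ_i P[A_i] ≤ 22·p = 22·(1/264) = 1/12.
Numerically: 1/12 ≈ 0.083.
Is 1/12 < 1? YES.
Since P[∪ A_i] ≤ 1/12 < 1, the complement has P[∩ A_i^c] ≥ 1 − 1/12 = 11/12 > 0, so some outcome avoids every A_i.

22·p = 1/12 ≈ 0.083; existence CERTIFIED by the union bound.


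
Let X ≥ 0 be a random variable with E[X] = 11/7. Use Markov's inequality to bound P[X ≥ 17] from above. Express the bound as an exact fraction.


μ = E[X] = 11/7, a = 17.
Markov: P[X ≥ 17] ≤ μ/a = (11/7)/17 = 11/119.
Numerically: ≈ 0.092437.
(Since a = 17 > μ = 1.571429, the bound 11/119 is < 1 and informative.)

P[X ≥ 17] ≤ 11/119 ≈ 0.092437.


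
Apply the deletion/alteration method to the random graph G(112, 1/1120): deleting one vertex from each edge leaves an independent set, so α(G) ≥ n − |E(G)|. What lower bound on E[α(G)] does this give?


E[|E(G)|] = C(112, 2)·p = 6216 · (1/1120) = 111/20.
E[α(G)] ≥ n − E[|E(G)|] = 112 − 111/20 = 2129/20.
Numerically: ≈ 106.450000.
(This is only a lower bound; the true E[α(G)] may be larger.)

E[α(G)] ≥ 2129/20 ≈ 106.450000.


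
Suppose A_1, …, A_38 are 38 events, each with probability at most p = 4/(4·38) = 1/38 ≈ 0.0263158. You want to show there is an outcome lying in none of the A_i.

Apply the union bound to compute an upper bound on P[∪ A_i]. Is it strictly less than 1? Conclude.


Union bound: P[∪_{i=1}^{38} A_i] ≤ Σ_i P[A_i] ≤ 38·p = 38·(1/38) = 1.
Numerically: 1 ≈ 1.0000000.
Is 1 < 1? NO.
Since the bound 1 is ≥ 1, the union bound is uninformative here; it does NOT by itself certify existence.

38·p = 1 ≈ 1.0000000; existence NOT certified by the union bound.


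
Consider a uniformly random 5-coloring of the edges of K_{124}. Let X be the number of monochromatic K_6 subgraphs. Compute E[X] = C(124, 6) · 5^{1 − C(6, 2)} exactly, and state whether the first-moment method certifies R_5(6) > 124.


E[X] = C(124, 6) · 5^{1 − 15} = 4465475476 · 5^{−14} = 4465475476/6103515625.
As a reduced fraction: E[X] = 4465475476/6103515625 ≈ 0.73162.
Is E[X] < 1? YES.
Since E[X] < 1, there exists a 5-coloring of K_{124} with no monochromatic K_6; hence R_5(6) > 124.

E[X] = 4465475476/6103515625 ≈ 0.73162; E[X] < 1, so R_5(6) > 124.


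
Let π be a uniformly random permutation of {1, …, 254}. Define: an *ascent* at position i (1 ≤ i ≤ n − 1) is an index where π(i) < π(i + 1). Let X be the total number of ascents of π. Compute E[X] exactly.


Write X = Σ X_I over i = 1, …, 253, with X_I the indicator of one ascent.
There are 253 indicators.
For each fixed i, the pair (π(i), π(i+1)) is a uniformly random ordered pair of distinct values from {1, …, 254}; by symmetry P[π(i) < π(i+1)] = 1/2.
By linearity: E[X] = 253 · (1/2) = (254 − 1) · (1/2) = 253/2 ≈ 126.5000.

E[X] = 253/2 = 126.5000.


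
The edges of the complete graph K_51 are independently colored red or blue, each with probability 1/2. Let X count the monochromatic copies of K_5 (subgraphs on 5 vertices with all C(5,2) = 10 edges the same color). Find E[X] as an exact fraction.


Let X = Σ_S X_S over the C(51, 5) = 2349060 subsets S of size 5, where X_S = 1 if the K_5 on S is monochromatic.
For a fixed S, the K_5 on S has C(5, 2) = 10 edges. P[all 10 edges red] = (1/2)^10, and likewise for blue, so P[monochromatic] = 2·(1/2)^10 = 2^{1 − 10} = 1/512.
Summing: E[X] = C(51, 5) · 2^{1 − 10} = 2349060 · 1/512 = 587265/128.
Numerically: E[X] ≈ 4588.008.

E[X] = C(51,5)·2^(1−C(5,2)) = 587265/128 ≈ 4588.008.


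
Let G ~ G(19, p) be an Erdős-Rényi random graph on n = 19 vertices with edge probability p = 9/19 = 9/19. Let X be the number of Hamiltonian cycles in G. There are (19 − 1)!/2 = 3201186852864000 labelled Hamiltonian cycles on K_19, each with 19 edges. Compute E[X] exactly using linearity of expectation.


K_19 has (19 − 1)!/2 = 3201186852864000 labelled Hamiltonian cycles.
For each such Hamiltonian cycle H, let X_H = 1 if all 19 edges of H are present in G. Then P[X_H = 1] = p^{19} = (9/19)^{19} = 1350851717672992089/1978419655660313589123979.
By linearity of expectation: E[X] = Σ_H E[X_H] = 3201186852864000 · p^{19} = 3201186852864000 · 1350851717672992089/1978419655660313589123979 = 4324328758783534194876278992896000/1978419655660313589123979.
Numerically: E[X] ≈ 2.18575e+09.

E[X] = 3201186852864000 · (9/19)^{19} = 4324328758783534194876278992896000/1978419655660313589123979 ≈ 2.18575e+09.


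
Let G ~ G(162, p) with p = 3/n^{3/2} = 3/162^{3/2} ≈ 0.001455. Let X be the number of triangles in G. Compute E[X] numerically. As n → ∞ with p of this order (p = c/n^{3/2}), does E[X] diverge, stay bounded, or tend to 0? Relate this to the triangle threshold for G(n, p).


Number of potential triangles: C(162, 3) = 695520.
Each occurs with probability p³ ≈ (0.001455)³ ≈ 3.079968e-09.
By linearity: E[X] = C(162, 3)·p³ ≈ 695520 · 3.079968e-09 ≈ 0.0021.
Since α = 3/2 > 1, p = c/n^{3/2} = o(1/n) is below the triangle threshold p ~ 1/n. Asymptotically E[X] ~ (c³/6)·n^{3(1−α)} = (3³/6)·n^{-1.5} → 0, so by Markov's inequality G has no triangles w.h.p.

E[X] ≈ 0.0021; in regime p = Θ(1/n^{3/2}) E[X] tends to 0 (below the triangle threshold p ~ 1/n).


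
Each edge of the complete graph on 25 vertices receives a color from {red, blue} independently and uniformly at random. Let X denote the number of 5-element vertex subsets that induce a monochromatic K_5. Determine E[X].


Let X = Σ_S X_S over the C(25, 5) = 53130 subsets S of size 5, where X_S = 1 if the K_5 on S is monochromatic.
For a fixed S, the K_5 on S has C(5, 2) = 10 edges. P[all 10 edges red] = (1/2)^10, and likewise for blue, so P[monochromatic] = 2·(1/2)^10 = 2^{1 − 10} = 1/512.
Summing: E[X] = C(25, 5) · 2^{1 − 10} = 53130 · 1/512 = 26565/256.
Numerically: E[X] ≈ 103.770.

E[X] = C(25,5)·2^(1−C(5,2)) = 26565/256 ≈ 103.770.


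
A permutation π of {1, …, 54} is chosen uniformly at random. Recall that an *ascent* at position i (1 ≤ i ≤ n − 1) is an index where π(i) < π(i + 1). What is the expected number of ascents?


Write X = Σ X_I over i = 1, …, 53, with X_I the indicator of one ascent.
There are 53 indicators.
For each fixed i, the pair (π(i), π(i+1)) is a uniformly random ordered pair of distinct values from {1, …, 54}; by symmetry P[π(i) < π(i+1)] = 1/2.
By linearity: E[X] = 53 · (1/2) = (54 − 1) · (1/2) = 53/2 ≈ 26.5000.

E[X] = 53/2 = 26.5000.


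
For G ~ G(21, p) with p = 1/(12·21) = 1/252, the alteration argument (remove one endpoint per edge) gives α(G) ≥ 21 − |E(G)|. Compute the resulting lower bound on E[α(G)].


E[|E(G)|] = C(21, 2)·p = 210 · (1/252) = 5/6.
E[α(G)] ≥ n − E[|E(G)|] = 21 − 5/6 = 121/6.
Numerically: ≈ 20.16667.
(This is only a lower bound; the true E[α(G)] may be larger.)

E[α(G)] ≥ 121/6 ≈ 20.16667.


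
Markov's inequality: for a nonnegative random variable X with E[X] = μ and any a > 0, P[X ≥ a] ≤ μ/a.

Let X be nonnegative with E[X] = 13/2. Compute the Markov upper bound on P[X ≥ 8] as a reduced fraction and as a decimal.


μ = E[X] = 13/2, a = 8.
Markov: P[X ≥ 8] ≤ μ/a = (13/2)/8 = 13/16.
Numerically: ≈ 0.81250.
(Since a = 8 > μ = 6.50000, the bound 13/16 is < 1 and informative.)

P[X ≥ 8] ≤ 13/16 ≈ 0.81250.


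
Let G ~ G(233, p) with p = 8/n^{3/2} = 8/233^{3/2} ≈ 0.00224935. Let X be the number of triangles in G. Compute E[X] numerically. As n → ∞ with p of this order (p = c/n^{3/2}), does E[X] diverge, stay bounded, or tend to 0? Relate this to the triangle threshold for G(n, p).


Number of potential triangles: C(233, 3) = 2081156.
Each occurs with probability p³ ≈ (0.00224935)³ ≈ 1.13806827e-08.
By linearity: E[X] = C(233, 3)·p³ ≈ 2081156 · 1.13806827e-08 ≈ 0.023685.
Since α = 3/2 > 1, p = c/n^{3/2} = o(1/n) is below the triangle threshold p ~ 1/n. Asymptotically E[X] ~ (c³/6)·n^{3(1−α)} = (8³/6)·n^{-1.5} → 0, so by Markov's inequality G has no triangles w.h.p.

E[X] ≈ 0.023685; in regime p = Θ(1/n^{3/2}) E[X] tends to 0 (below the triangle threshold p ~ 1/n).


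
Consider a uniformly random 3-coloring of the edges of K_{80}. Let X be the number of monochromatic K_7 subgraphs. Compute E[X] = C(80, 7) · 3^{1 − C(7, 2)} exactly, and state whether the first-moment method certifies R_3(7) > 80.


E[X] = C(80, 7) · 3^{1 − 21} = 3176716400 · 3^{−20} = 3176716400/3486784401.
As a reduced fraction: E[X] = 3176716400/3486784401 ≈ 0.911073.
Is E[X] < 1? YES.
Since E[X] < 1, there exists a 3-coloring of K_{80} with no monochromatic K_7; hence R_3(7) > 80.

E[X] = 3176716400/3486784401 ≈ 0.911073; E[X] < 1, so R_3(7) > 80.


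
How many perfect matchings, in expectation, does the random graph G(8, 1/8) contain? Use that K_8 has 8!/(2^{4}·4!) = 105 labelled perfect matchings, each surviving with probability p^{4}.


K_8 has 8!/(2^{4}·4!) = 105 labelled perfect matchings.
For each such perfect matching H, let X_H = 1 if all 4 edges of H are present in G. Then P[X_H = 1] = p^{4} = (1/8)^{4} = 1/4096.
By linearity of expectation: E[X] = Σ_H E[X_H] = 105 · p^{4} = 105 · 1/4096 = 105/4096.
Numerically: E[X] ≈ 0.0256348.

E[X] = 105 · (1/8)^{4} = 105/4096 ≈ 0.0256348.


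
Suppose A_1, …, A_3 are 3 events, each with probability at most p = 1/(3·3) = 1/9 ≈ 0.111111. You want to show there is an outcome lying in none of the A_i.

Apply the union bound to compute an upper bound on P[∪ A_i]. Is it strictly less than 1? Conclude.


Union bound: P[∪_{i=1}^{3} A_i] ≤ Σ_i P[A_i] ≤ 3·p = 3·(1/9) = 1/3.
Numerically: 1/3 ≈ 0.333333.
Is 1/3 < 1? YES.
Since P[∪ A_i] ≤ 1/3 < 1, the complement has P[∩ A_i^c] ≥ 1 − 1/3 = 2/3 > 0, so some outcome avoids every A_i.

3·p = 1/3 ≈ 0.333333; existence CERTIFIED by the union bound.


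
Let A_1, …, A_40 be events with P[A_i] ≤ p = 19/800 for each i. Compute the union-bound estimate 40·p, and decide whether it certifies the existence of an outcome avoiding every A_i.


Union bound: P[∪_{i=1}^{40} A_i] ≤ Σ_i P[A_i] ≤ 40·p = 40·(19/800) = 19/20.
Numerically: 19/20 ≈ 0.950.
Is 19/20 < 1? YES.
Since P[∪ A_i] ≤ 19/20 < 1, the complement has P[∩ A_i^c] ≥ 1 − 19/20 = 1/20 > 0, so some outcome avoids every A_i.

40·p = 19/20 ≈ 0.950; existence CERTIFIED by the union bound.


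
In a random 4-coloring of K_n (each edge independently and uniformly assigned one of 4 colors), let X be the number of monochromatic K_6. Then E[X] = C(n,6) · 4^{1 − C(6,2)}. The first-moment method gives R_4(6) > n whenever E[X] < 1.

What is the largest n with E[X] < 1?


We need C(n, 6) · 4^{1 − 15} < 1, i.e. C(n, 6) < 4^{15 − 1} = 268435456.
Check values of n near the boundary:
  n = 76: C(76, 6) = 218618940; 218618940 < 268435456? YES
  n = 77: C(77, 6) = 237093780; 237093780 < 268435456? YES
  n = 78: C(78, 6) = 256851595; 256851595 < 268435456? YES
  n = 79: C(79, 6) = 277962685; 277962685 < 268435456? NO
  n = 80: C(80, 6) = 300500200; 300500200 < 268435456? NO
The largest n with C(n, 6) < 268435456 is n = 78 (where E[X] = 256851595/268435456 ≈ 0.95685). Hence R_4(6) > 78, i.e. R_4(6) ≥ 79.

Largest n = 78; hence R_4(6) > 78.


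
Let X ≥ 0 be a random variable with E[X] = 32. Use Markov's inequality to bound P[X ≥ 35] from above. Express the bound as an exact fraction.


μ = E[X] = 32, a = 35.
Markov: P[X ≥ 35] ≤ μ/a = (32)/35 = 32/35.
Numerically: ≈ 0.9143.
(Since a = 35 > μ = 32.0000, the bound 32/35 is < 1 and informative.)

P[X ≥ 35] ≤ 32/35 ≈ 0.9143.


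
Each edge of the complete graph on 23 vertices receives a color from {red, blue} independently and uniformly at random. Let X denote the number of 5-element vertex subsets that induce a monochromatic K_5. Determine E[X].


Let X = Σ_S X_S over the C(23, 5) = 33649 subsets S of size 5, where X_S = 1 if the K_5 on S is monochromatic.
For a fixed S, the K_5 on S has C(5, 2) = 10 edges. P[all 10 edges red] = (1/2)^10, and likewise for blue, so P[monochromatic] = 2·(1/2)^10 = 2^{1 − 10} = 1/512.
By linearity: E[X] = C(23, 5) · 2^{1 − 10} = 33649 · 1/512 = 33649/512.
Numerically: E[X] ≈ 65.721.

E[X] = C(23,5)·2^(1−C(5,2)) = 33649/512 ≈ 65.721.


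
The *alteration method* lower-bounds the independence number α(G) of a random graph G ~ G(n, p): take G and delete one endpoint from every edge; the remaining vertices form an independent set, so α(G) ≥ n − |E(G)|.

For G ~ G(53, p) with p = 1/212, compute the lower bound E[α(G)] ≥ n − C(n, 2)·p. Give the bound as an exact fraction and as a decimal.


E[|E(G)|] = C(53, 2)·p = 1378 · (1/212) = 13/2.
E[α(G)] ≥ n − E[|E(G)|] = 53 − 13/2 = 93/2.
Numerically: ≈ 46.5000.
(This is only a lower bound; the true E[α(G)] may be larger.)

E[α(G)] ≥ 93/2 ≈ 46.5000.


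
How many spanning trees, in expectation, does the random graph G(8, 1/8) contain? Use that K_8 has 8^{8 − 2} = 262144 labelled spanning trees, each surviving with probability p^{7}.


K_8 has 8^{8 − 2} = 262144 labelled spanning trees.
For each such spanning tree H, let X_H = 1 if all 7 edges of H are present in G. Then P[X_H = 1] = p^{7} = (1/8)^{7} = 1/2097152.
By linearity: E[X] = Σ_H E[X_H] = 262144 · p^{7} = 262144 · 1/2097152 = 1/8.
Numerically: E[X] ≈ 0.125.

E[X] = 262144 · (1/8)^{7} = 1/8 ≈ 0.125.


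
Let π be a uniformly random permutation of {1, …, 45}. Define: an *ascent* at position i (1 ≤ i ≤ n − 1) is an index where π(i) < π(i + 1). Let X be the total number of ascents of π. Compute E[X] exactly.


Write X = Σ X_I over i = 1, …, 44, with X_I the indicator of one ascent.
There are 44 indicators.
For each fixed i, the pair (π(i), π(i+1)) is a uniformly random ordered pair of distinct values from {1, …, 45}; by symmetry P[π(i) < π(i+1)] = 1/2.
By linearity: E[X] = 44 · (1/2) = (45 − 1) · (1/2) = 22 ≈ 22.0000.

E[X] = 22 = 22.0000.


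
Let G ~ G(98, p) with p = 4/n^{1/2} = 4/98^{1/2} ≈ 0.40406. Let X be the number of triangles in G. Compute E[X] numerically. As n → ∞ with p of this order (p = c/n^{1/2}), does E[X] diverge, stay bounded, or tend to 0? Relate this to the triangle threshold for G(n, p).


Number of potential triangles: C(98, 3) = 152096.
Each occurs with probability p³ ≈ (0.40406)³ ≈ 6.5969146e-02.
By linearity: E[X] = C(98, 3)·p³ ≈ 152096 · 6.5969146e-02 ≈ 10033.64319.
Since α = 1/2 < 1, p = c/n^{1/2} ≫ 1/n is above the triangle threshold p ~ 1/n. Asymptotically E[X] ~ (c³/6)·n^{3(1−α)} = (4³/6)·n^{1.5} → ∞; triangles are abundant w.h.p.

E[X] ≈ 10033.64319; in regime p = Θ(1/n^{1/2}) E[X] diverges (above the triangle threshold p ~ 1/n).


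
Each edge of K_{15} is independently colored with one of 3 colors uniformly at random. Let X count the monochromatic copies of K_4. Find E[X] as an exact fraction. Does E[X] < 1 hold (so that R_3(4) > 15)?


E[X] = C(15, 4) · 3^{1 − 6} = 1365 · 3^{−5} = 1365/243.
As a reduced fraction: E[X] = 455/81 ≈ 5.617284.
Is E[X] < 1? NO.
Since E[X] ≥ 1, the first-moment bound is inconclusive at n = 15; it does NOT by itself certify R_3(4) > 15.

E[X] = 455/81 ≈ 5.617284; E[X] ≥ 1; first-moment method inconclusive here.


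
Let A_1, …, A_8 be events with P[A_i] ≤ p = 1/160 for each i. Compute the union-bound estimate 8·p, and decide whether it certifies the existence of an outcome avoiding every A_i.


Union bound: P[∪_{i=1}^{8} A_i] ≤ Σ_i P[A_i] ≤ 8·p = 8·(1/160) = 1/20.
Numerically: 1/20 ≈ 0.0500.
Is 1/20 < 1? YES.
Since P[∪ A_i] ≤ 1/20 < 1, the complement has P[∩ A_i^c] ≥ 1 − 1/20 = 19/20 > 0, so some outcome avoids every A_i.

8·p = 1/20 ≈ 0.0500; existence CERTIFIED by the union bound.
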